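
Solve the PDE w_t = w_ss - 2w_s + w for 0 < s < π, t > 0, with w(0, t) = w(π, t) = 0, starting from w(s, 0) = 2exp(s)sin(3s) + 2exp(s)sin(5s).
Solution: Substitute w = exp(s)u.
Then w_s = exp(s)(u_s + u), w_ss = exp(s)(u_ss + 2u_s + u), w_t = exp(s)u_t; substituting and dividing by exp(s), the lower-order terms cancel: u_t = u_ss (standard heat equation).
Data for u: u(s,0) = exp(-s)w(s,0) = 2sin(3s) + 2sin(5s). The boundary conditions carry over: u(0,t) = u(π,t) = 0.
Separating variables: u = Σ c_n exp(-n²t) sin(ns). From u(s,0) = 2sin(3s) + 2sin(5s): c_3=2, c_5=2.
So u(s,t) = 2exp(-9t)sin(3s) + 2exp(-25t)sin(5s), and w(s,t) = exp(s)u(s,t).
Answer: w(s, t) = 2exp(s)exp(-9t)sin(3s) + 2exp(s)exp(-25t)sin(5s)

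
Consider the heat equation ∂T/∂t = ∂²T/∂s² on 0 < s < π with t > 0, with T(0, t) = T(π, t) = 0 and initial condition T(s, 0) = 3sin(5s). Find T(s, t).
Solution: Separating variables: T = Σ c_n exp(-n²t) sin(ns). From T(s,0) = 3sin(5s): c_5=3.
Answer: T(s, t) = 3exp(-25t)sin(5s)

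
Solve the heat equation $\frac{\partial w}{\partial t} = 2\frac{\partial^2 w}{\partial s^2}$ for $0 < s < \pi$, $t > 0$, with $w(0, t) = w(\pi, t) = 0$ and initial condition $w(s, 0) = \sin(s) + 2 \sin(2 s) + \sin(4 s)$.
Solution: Using separation of variables $w = X(s)T(t)$:
Eigenfunctions: $\sin(ns)$, $n = 1, 2, 3, \ldots$
General solution: $w(s, t) = \sum c_n \sin(ns) e^{-2n^2 t}$
Matching $w(s,0) = \sin(s) + 2 \sin(2 s) + \sin(4 s)$ term by term: $c_1=1, c_2=2, c_4=1$.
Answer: $w(s, t) = e^{-2 t} \sin(s) + 2 e^{-8 t} \sin(2 s) + e^{-32 t} \sin(4 s)$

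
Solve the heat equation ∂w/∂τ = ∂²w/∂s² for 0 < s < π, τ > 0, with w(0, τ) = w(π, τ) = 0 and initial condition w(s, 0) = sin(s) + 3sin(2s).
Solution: Using separation of variables w = X(s)T(τ):
Eigenfunctions: sin(ns), n = 1, 2, 3, ...
General solution: w(s, τ) = Σ c_n sin(ns) exp(-n² τ)
Matching w(s,0) = sin(s) + 3sin(2s) term by term: c_1=1, c_2=3.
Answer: w(s, τ) = exp(-τ)sin(s) + 3exp(-4τ)sin(2s)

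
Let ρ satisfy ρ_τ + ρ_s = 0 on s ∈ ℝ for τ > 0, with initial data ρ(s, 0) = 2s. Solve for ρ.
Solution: By characteristics (ds/dτ = 1), ρ(s,τ) = f(s - τ) with f = ρ(·, 0).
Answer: ρ(s, τ) = 2s - 2τ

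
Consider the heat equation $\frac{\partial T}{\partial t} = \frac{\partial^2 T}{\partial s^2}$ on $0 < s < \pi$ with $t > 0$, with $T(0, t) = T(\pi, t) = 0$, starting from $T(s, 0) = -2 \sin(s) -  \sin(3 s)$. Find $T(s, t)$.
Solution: Separating variables: $T = \sum c_n e^{-n^2t} \sin(ns)$. From $T(s,0) = -2 \sin(s) - \sin(3 s)$: $c_1=-2, c_3=-1$.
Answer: $T(s, t) = -2 e^{-t} \sin(s) -  e^{-9 t} \sin(3 s)$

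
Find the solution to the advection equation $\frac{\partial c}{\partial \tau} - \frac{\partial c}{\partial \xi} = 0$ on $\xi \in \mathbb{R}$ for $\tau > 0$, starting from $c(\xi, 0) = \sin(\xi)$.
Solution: By characteristics ($d\xi/d\tau = -1$), $c(\xi,\tau) = f(\xi + \tau)$ with $f = c( \cdot , 0)$.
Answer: $c(\xi, \tau) = \sin(\tau + \xi)$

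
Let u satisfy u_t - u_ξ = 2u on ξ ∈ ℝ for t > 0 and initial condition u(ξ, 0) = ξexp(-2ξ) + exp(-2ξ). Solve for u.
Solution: Substitute u = exp(-2ξ)w, i.e. w = exp(2ξ)u.
By the product rule, u_ξ = exp(-2ξ)(w_ξ - 2w), u_t = exp(-2ξ)w_t.
Substituting into the PDE and dividing by exp(-2ξ): w_t - (w_ξ - 2w) = 2w.
The lower-order terms cancel, leaving the standard advection equation w_t - w_ξ = 0.
Initial data for w: w(ξ,0) = exp(2ξ)u(ξ,0) = ξ + 1.
Solve for w:
  By method of characteristics (waves move left with speed 1):
  Along characteristics ξ + t = const, w is constant, so w(ξ,t) = f(ξ + t) with f = w(·, 0).
Hence w(ξ,t) = t + ξ + 1.
Transform back: u(ξ,t) = exp(-2ξ)w(ξ,t).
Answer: u(ξ, t) = texp(-2ξ) + ξexp(-2ξ) + exp(-2ξ)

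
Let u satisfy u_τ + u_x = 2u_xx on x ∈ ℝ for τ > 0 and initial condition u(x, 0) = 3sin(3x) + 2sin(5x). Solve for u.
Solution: Moving frame: η = x - τ, σ = τ, u = w(η,σ), so u_τ = w_σ - w_η and u_xx = w_ηη.
Hence u_τ + u_x = w_σ and the PDE becomes the heat equation w_σ = 2w_ηη on η ∈ ℝ.
Initial data: w(η,0) = u(η,0) = 3sin(3η) + 2sin(5η). Each mode sin(nη) decays as exp(-2n²σ) on ℝ, so w(η,σ) = Σ c_n exp(-2n²σ) sin(nη) with c_3=3, c_5=2: w(η,σ) = 3exp(-18σ)sin(3η) + 2exp(-50σ)sin(5η).
Substituting back: u(x,τ) = w(x - τ, τ).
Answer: u(x, τ) = 3exp(-18τ)sin(3x - 3τ) + 2exp(-50τ)sin(5x - 5τ)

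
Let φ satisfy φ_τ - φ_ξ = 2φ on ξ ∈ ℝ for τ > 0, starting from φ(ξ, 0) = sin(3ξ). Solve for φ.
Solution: Substitute φ = exp(2τ)u, i.e. u = exp(-2τ)φ.
By the product rule, φ_τ = exp(2τ)(u_τ + 2u), φ_ξ = exp(2τ)u_ξ.
Substituting into the PDE and dividing by exp(2τ): u_τ + 2u - u_ξ = 2u.
The lower-order terms cancel, leaving the standard advection equation u_τ - u_ξ = 0.
Initial data for u: u(ξ,0) = φ(ξ,0) = sin(3ξ).
Solve for u:
  By method of characteristics (waves move left with speed 1):
  Along characteristics ξ + τ = const, u is constant, so u(ξ,τ) = f(ξ + τ) with f = u(·, 0).
Hence u(ξ,τ) = sin(3ξ + 3τ).
Transform back: φ(ξ,τ) = exp(2τ)u(ξ,τ).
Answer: φ(ξ, τ) = exp(2τ)sin(3ξ + 3τ)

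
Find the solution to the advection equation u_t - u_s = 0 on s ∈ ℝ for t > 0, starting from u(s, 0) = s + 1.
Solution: By characteristics (ds/dt = -1), u(s,t) = f(s + t) with f = u(·, 0).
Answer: u(s, t) = s + t + 1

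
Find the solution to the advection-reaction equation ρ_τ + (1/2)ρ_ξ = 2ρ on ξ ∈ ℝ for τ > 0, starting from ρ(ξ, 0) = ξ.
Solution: Substitute ρ = exp(2τ)u.
Then ρ_τ = exp(2τ)(u_τ + 2u), ρ_ξ = exp(2τ)u_ξ; substituting and dividing by exp(2τ), the lower-order terms cancel: u_τ + (1/2)u_ξ = 0 (standard advection equation).
Data for u: u(ξ,0) = ρ(ξ,0) = ξ.
By characteristics (dξ/dτ = 1/2), u(ξ,τ) = f(ξ - (1/2)τ) with f = u(·, 0).
So u(ξ,τ) = ξ - (1/2)τ, and ρ(ξ,τ) = exp(2τ)u(ξ,τ).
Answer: ρ(ξ, τ) = ξexp(2τ) - (1/2)τexp(2τ)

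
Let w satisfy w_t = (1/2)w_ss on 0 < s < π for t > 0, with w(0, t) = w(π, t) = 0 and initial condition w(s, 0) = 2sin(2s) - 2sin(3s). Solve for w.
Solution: Separating variables: w = Σ c_n exp(-n²t/2) sin(ns). From w(s,0) = 2sin(2s) - 2sin(3s): c_2=2, c_3=-2.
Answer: w(s, t) = 2exp(-2t)sin(2s) - 2exp(-9t/2)sin(3s)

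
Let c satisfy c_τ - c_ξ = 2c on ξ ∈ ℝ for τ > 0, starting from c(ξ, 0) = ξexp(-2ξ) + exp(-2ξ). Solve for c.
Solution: Substitute c = exp(-2ξ)u, i.e. u = exp(2ξ)c.
By the product rule, c_ξ = exp(-2ξ)(u_ξ - 2u), c_τ = exp(-2ξ)u_τ.
Substituting into the PDE and dividing by exp(-2ξ): u_τ - (u_ξ - 2u) = 2u.
The lower-order terms cancel, leaving the standard advection equation u_τ - u_ξ = 0.
Initial data for u: u(ξ,0) = exp(2ξ)c(ξ,0) = ξ + 1.
Solve for u:
  By method of characteristics (waves move left with speed 1):
  Along characteristics ξ + τ = const, u is constant, so u(ξ,τ) = f(ξ + τ) with f = u(·, 0).
Hence u(ξ,τ) = ξ + τ + 1.
Transform back: c(ξ,τ) = exp(-2ξ)u(ξ,τ).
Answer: c(ξ, τ) = ξexp(-2ξ) + τexp(-2ξ) + exp(-2ξ)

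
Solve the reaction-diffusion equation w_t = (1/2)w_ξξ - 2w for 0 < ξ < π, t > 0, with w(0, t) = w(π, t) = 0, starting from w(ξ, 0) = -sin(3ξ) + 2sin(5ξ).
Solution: Substitute w = exp(-2t)u.
Then w_t = exp(-2t)(u_t - 2u), w_ξξ = exp(-2t)u_ξξ; substituting and dividing by exp(-2t), the lower-order terms cancel: u_t = (1/2)u_ξξ (standard heat equation).
Data for u: u(ξ,0) = w(ξ,0) = -sin(3ξ) + 2sin(5ξ). The boundary conditions carry over: u(0,t) = u(π,t) = 0.
Separating variables: u = Σ c_n exp(-n²t/2) sin(nξ). From u(ξ,0) = -sin(3ξ) + 2sin(5ξ): c_3=-1, c_5=2.
So u(ξ,t) = -exp(-9t/2)sin(3ξ) + 2exp(-25t/2)sin(5ξ), and w(ξ,t) = exp(-2t)u(ξ,t).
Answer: w(ξ, t) = -exp(-13t/2)sin(3ξ) + 2exp(-29t/2)sin(5ξ)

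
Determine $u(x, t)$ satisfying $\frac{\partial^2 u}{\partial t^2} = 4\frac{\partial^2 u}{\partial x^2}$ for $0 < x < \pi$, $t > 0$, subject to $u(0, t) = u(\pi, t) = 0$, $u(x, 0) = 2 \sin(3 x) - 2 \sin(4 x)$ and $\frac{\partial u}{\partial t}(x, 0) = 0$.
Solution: Using separation of variables $u = X(x)T(t)$:
Eigenfunctions: $\sin(nx)$, $n = 1, 2, 3, \ldots$
General solution: $u(x, t) = \sum [A_n \cos(2n t) + B_n \sin(2n t)] \sin(nx)$
From $u(x,0) = 2 \sin(3 x) - 2 \sin(4 x)$: $A_3=2, A_4=-2$. From $u_t(x,0) = 0$: all $B_n = 0$.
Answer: $u(x, t) = 2 \sin(3 x) \cos(6 t) - 2 \sin(4 x) \cos(8 t)$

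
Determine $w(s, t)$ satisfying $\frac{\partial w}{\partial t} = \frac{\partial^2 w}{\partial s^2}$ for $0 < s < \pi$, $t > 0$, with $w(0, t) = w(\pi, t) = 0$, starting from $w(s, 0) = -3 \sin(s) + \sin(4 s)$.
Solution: Using separation of variables $w = X(s)T(t)$:
Eigenfunctions: $\sin(ns)$, $n = 1, 2, 3, \ldots$
General solution: $w(s, t) = \sum c_n \sin(ns) e^{-n^2 t}$
Matching $w(s,0) = -3 \sin(s) + \sin(4 s)$ term by term: $c_1=-3, c_4=1$.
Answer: $w(s, t) = -3 e^{-t} \sin(s) + e^{-16 t} \sin(4 s)$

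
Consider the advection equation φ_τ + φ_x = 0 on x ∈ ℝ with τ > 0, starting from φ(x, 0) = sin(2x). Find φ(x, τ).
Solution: By characteristics (dx/dτ = 1), φ(x,τ) = f(x - τ) with f = φ(·, 0).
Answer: φ(x, τ) = sin(2x - 2τ)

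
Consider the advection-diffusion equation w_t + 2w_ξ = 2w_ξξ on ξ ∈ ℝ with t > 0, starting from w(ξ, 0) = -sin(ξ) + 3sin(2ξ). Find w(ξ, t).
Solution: Change to a moving frame: let η = ξ - 2t, σ = t and write w(ξ,t) = u(η,σ).
By the chain rule w_t = u_σ - 2u_η, w_ξ = u_η, w_ξξ = u_ηη.
Then w_t + 2w_ξ = u_σ: the advection term cancels and the PDE becomes the heat equation u_σ = 2u_ηη on η ∈ ℝ.
Initial data: u(η,0) = w(η,0) = -sin(η) + 3sin(2η).
On η ∈ ℝ each mode satisfies (sin(nη))″ = -n² sin(nη), so exp(-2n²σ) sin(nη) solves the heat equation; by superposition u(η,σ) = Σ c_n exp(-2n²σ) sin(nη).
Reading off the coefficients: c_1=-1, c_2=3, so u(η,σ) = -exp(-2σ)sin(η) + 3exp(-8σ)sin(2η).
Substituting back η = ξ - 2t, σ = t: w(ξ,t) = u(ξ - 2t, t).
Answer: w(ξ, t) = exp(-2t)sin(2t - ξ) - 3exp(-8t)sin(4t - 2ξ)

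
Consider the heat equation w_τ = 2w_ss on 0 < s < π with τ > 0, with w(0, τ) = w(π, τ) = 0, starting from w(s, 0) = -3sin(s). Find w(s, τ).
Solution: Separating variables: w = Σ c_n exp(-2n²τ) sin(ns). From w(s,0) = -3sin(s): c_1=-3.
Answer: w(s, τ) = -3exp(-2τ)sin(s)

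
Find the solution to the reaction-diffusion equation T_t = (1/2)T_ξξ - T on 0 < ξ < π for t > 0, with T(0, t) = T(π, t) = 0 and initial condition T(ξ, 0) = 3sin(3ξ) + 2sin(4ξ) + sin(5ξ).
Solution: Substitute T = exp(-t)u, i.e. u = exp(t)T.
By the product rule, T_t = exp(-t)(u_t - u), T_ξξ = exp(-t)u_ξξ.
Substituting into the PDE and dividing by exp(-t): u_t - u = (1/2)u_ξξ - u.
The lower-order terms cancel, leaving the standard heat equation u_t = (1/2)u_ξξ.
Initial data for u: u(ξ,0) = T(ξ,0) = 3sin(3ξ) + 2sin(4ξ) + sin(5ξ). The boundary conditions carry over: u(0,t) = u(π,t) = 0.
Solve for u:
  Using separation of variables u = X(ξ)G(t):
  Eigenfunctions: sin(nξ), n = 1, 2, 3, ...
  General solution: u(ξ, t) = Σ c_n sin(nξ) exp(-n² t/2)
  Matching u(ξ,0) = 3sin(3ξ) + 2sin(4ξ) + sin(5ξ) term by term: c_3=3, c_4=2, c_5=1.
Hence u(ξ,t) = 2exp(-8t)sin(4ξ) + 3exp(-9t/2)sin(3ξ) + exp(-25t/2)sin(5ξ).
Transform back: T(ξ,t) = exp(-t)u(ξ,t).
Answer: T(ξ, t) = 2exp(-9t)sin(4ξ) + 3exp(-11t/2)sin(3ξ) + exp(-27t/2)sin(5ξ)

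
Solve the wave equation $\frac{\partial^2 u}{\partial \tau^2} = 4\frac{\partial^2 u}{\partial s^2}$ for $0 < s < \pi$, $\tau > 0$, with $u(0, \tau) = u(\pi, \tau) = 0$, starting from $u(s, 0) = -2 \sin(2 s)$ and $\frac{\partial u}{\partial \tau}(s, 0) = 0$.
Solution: Using separation of variables $u = X(s)T(\tau)$:
Eigenfunctions: $\sin(ns)$, $n = 1, 2, 3, \ldots$
General solution: $u(s, \tau) = \sum [A_n \cos(2n \tau) + B_n \sin(2n \tau)] \sin(ns)$
From $u(s,0) = -2 \sin(2 s)$: $A_2=-2$. From $u_{\tau}(s,0) = 0$: all $B_n = 0$.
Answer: $u(s, \tau) = -2 \sin(2 s) \cos(4 \tau)$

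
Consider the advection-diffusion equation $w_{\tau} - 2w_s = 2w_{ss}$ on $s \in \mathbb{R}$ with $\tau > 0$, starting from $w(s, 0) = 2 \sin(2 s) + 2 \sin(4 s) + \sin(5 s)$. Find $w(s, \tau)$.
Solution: Moving frame: $\eta = s + 2\tau$, $\sigma = \tau$, $w = u(\eta,\sigma)$, so $w_{\tau} = u_{\sigma} + 2u_{\eta}$ and $w_{ss} = u_{\eta\eta}$.
Hence $w_{\tau} - 2w_s = u_{\sigma}$ and the PDE becomes the heat equation $u_{\sigma} = 2u_{\eta\eta}$ on $\eta \in \mathbb{R}$.
Initial data: $u(\eta,0) = w(\eta,0) = 2 \sin(2 \eta) + 2 \sin(4 \eta) + \sin(5 \eta)$. Each mode $\sin(n\eta)$ decays as $e^{-2n^2\sigma}$ on $\mathbb{R}$, so $u(\eta,\sigma) = \sum c_n e^{-2n^2\sigma} \sin(n\eta)$ with $c_2=2, c_4=2, c_5=1$: $u(\eta,\sigma) = 2 e^{-8 \sigma} \sin(2 \eta) + 2 e^{-32 \sigma} \sin(4 \eta) + e^{-50 \sigma} \sin(5 \eta)$.
Substituting back: $w(s,\tau) = u(s + 2\tau, \tau)$.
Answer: $w(s, \tau) = 2 e^{-8 \tau} \sin(4 \tau + 2 s) + 2 e^{-32 \tau} \sin(8 \tau + 4 s) + e^{-50 \tau} \sin(10 \tau + 5 s)$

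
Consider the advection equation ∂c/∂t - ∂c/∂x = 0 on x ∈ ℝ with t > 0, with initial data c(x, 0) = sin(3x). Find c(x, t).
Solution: By characteristics (dx/dt = -1), c(x,t) = f(x + t) with f = c(·, 0).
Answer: c(x, t) = sin(3t + 3x)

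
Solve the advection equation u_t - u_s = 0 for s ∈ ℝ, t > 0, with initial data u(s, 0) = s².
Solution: By characteristics (ds/dt = -1), u(s,t) = f(s + t) with f = u(·, 0).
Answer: u(s, t) = s² + 2st + t²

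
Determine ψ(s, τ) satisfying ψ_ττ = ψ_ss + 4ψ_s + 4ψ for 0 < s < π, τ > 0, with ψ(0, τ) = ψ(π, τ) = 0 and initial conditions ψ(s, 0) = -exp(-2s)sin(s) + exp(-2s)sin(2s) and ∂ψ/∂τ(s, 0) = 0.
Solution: Substitute ψ = exp(-2s)u.
Then ψ_s = exp(-2s)(u_s - 2u), ψ_ss = exp(-2s)(u_ss - 4u_s + 4u), ψ_ττ = exp(-2s)u_ττ; substituting and dividing by exp(-2s), the lower-order terms cancel: u_ττ = u_ss (standard wave equation).
Data for u: u(s,0) = exp(2s)ψ(s,0) = -sin(s) + sin(2s); u_τ(s,0) = exp(2s)ψ_τ(s,0) = 0. The boundary conditions carry over: u(0,τ) = u(π,τ) = 0.
Separating variables: u = Σ [A_n cos(ω_n τ) + B_n sin(ω_n τ)] sin(ns), ω_n = n. From ICs: A_1=-1, A_2=1.
So u(s,τ) = -sin(s)cos(τ) + sin(2s)cos(2τ), and ψ(s,τ) = exp(-2s)u(s,τ).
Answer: ψ(s, τ) = -exp(-2s)sin(s)cos(τ) + exp(-2s)sin(2s)cos(2τ)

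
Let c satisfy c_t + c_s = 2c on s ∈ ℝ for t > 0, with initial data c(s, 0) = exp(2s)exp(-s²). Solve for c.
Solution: Substitute c = exp(2s)u, i.e. u = exp(-2s)c.
By the product rule, c_s = exp(2s)(u_s + 2u), c_t = exp(2s)u_t.
Substituting into the PDE and dividing by exp(2s): u_t + (u_s + 2u) = 2u.
The lower-order terms cancel, leaving the standard advection equation u_t + u_s = 0.
Initial data for u: u(s,0) = exp(-2s)c(s,0) = exp(-s²).
Solve for u:
  By method of characteristics (waves move right with speed 1):
  Along characteristics s - t = const, u is constant, so u(s,t) = f(s - t) with f = u(·, 0).
Hence u(s,t) = exp(-(s - t)²).
Transform back: c(s,t) = exp(2s)u(s,t).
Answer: c(s, t) = exp(2s)exp(-(s - t)²)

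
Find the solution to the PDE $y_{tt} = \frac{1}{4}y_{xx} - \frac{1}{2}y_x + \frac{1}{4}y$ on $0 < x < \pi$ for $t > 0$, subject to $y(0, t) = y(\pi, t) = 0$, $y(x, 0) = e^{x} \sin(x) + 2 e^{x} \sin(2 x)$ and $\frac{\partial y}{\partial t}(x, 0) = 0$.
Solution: Substitute $y = e^{x}u$.
Then $y_x = e^{x}(u_x + u)$, $y_{xx} = e^{x}(u_{xx} + 2u_x + u)$, $y_{tt} = e^{x}u_{tt}$; substituting and dividing by $e^{x}$, the lower-order terms cancel: $u_{tt} = \frac{1}{4}u_{xx}$ (standard wave equation).
Data for $u$: $u(x,0) = e^{-x}y(x,0) = \sin(x) + 2 \sin(2 x)$; $u_t(x,0) = e^{-x}y_t(x,0) = 0$. The boundary conditions carry over: $u(0,t) = u(\pi,t) = 0$.
Separating variables: $u = \sum [A_n \cos(\omega_n t) + B_n \sin(\omega_n t)] \sin(nx)$, $\omega_n = n/2$. From ICs: $A_1=1, A_2=2$.
So $u(x,t) = \sin(x) \cos(t/2) + 2 \sin(2 x) \cos(t)$, and $y(x,t) = e^{x}u(x,t)$.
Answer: $y(x, t) = e^{x} \sin(x) \cos(t/2) + 2 e^{x} \sin(2 x) \cos(t)$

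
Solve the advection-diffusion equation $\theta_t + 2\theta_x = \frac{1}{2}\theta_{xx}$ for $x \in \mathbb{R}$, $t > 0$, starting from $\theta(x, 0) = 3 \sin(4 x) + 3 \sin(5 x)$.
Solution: Moving frame: $\eta = x - 2t$, $\sigma = t$, $\theta = u(\eta,\sigma)$, so $\theta_t = u_{\sigma} - 2u_{\eta}$ and $\theta_{xx} = u_{\eta\eta}$.
Hence $\theta_t + 2\theta_x = u_{\sigma}$ and the PDE becomes the heat equation $u_{\sigma} = \frac{1}{2}u_{\eta\eta}$ on $\eta \in \mathbb{R}$.
Initial data: $u(\eta,0) = \theta(\eta,0) = 3 \sin(4 \eta) + 3 \sin(5 \eta)$. Each mode $\sin(n\eta)$ decays as $e^{-n^2\sigma/2}$ on $\mathbb{R}$, so $u(\eta,\sigma) = \sum c_n e^{-n^2\sigma/2} \sin(n\eta)$ with $c_4=3, c_5=3$: $u(\eta,\sigma) = 3 e^{-8 \sigma} \sin(4 \eta) + 3 e^{-25 \sigma/2} \sin(5 \eta)$.
Substituting back: $\theta(x,t) = u(x - 2t, t)$.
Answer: $\theta(x, t) = -3 e^{-8 t} \sin(8 t - 4 x) - 3 e^{-25 t/2} \sin(10 t - 5 x)$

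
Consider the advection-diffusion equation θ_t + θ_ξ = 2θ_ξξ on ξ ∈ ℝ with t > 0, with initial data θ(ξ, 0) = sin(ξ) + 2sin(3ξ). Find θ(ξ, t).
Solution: Moving frame: η = ξ - t, σ = t, θ = u(η,σ), so θ_t = u_σ - u_η and θ_ξξ = u_ηη.
Hence θ_t + θ_ξ = u_σ and the PDE becomes the heat equation u_σ = 2u_ηη on η ∈ ℝ.
Initial data: u(η,0) = θ(η,0) = sin(η) + 2sin(3η). Each mode sin(nη) decays as exp(-2n²σ) on ℝ, so u(η,σ) = Σ c_n exp(-2n²σ) sin(nη) with c_1=1, c_3=2: u(η,σ) = exp(-2σ)sin(η) + 2exp(-18σ)sin(3η).
Substituting back: θ(ξ,t) = u(ξ - t, t).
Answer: θ(ξ, t) = -exp(-2t)sin(t - ξ) - 2exp(-18t)sin(3t - 3ξ)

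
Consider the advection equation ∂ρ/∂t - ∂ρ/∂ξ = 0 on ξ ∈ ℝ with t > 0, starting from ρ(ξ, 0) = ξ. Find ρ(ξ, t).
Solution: By method of characteristics (waves move left with speed 1):
Along characteristics ξ + t = const, ρ is constant, so ρ(ξ,t) = f(ξ + t) with f = ρ(·, 0).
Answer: ρ(ξ, t) = t + ξ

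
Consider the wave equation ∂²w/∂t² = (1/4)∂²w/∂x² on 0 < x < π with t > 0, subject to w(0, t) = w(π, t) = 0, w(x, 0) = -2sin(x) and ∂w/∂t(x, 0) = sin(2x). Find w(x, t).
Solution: Using separation of variables w = X(x)T(t):
Eigenfunctions: sin(nx), n = 1, 2, 3, ...
General solution: w(x, t) = Σ [A_n cos(n t/2) + B_n sin(n t/2)] sin(nx)
From w(x,0) = -2sin(x): A_1=-2. From w_t(x,0) = sin(2x), using w_t(x,0) = Σ ω_n B_n sin(nx) with ω_n = n/2: B_2 = 1/1 = 1.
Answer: w(x, t) = sin(t)sin(2x) - 2sin(x)cos(t/2)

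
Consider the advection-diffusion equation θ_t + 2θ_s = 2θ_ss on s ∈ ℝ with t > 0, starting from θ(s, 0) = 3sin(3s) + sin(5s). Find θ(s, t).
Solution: Change to a moving frame: let η = s - 2t, σ = t and write θ(s,t) = u(η,σ).
By the chain rule θ_t = u_σ - 2u_η, θ_s = u_η, θ_ss = u_ηη.
Then θ_t + 2θ_s = u_σ: the advection term cancels and the PDE becomes the heat equation u_σ = 2u_ηη on η ∈ ℝ.
Initial data: u(η,0) = θ(η,0) = 3sin(3η) + sin(5η).
On η ∈ ℝ each mode satisfies (sin(nη))″ = -n² sin(nη), so exp(-2n²σ) sin(nη) solves the heat equation; by superposition u(η,σ) = Σ c_n exp(-2n²σ) sin(nη).
Reading off the coefficients: c_3=3, c_5=1, so u(η,σ) = 3exp(-18σ)sin(3η) + exp(-50σ)sin(5η).
Substituting back η = s - 2t, σ = t: θ(s,t) = u(s - 2t, t).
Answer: θ(s, t) = 3exp(-18t)sin(3s - 6t) + exp(-50t)sin(5s - 10t)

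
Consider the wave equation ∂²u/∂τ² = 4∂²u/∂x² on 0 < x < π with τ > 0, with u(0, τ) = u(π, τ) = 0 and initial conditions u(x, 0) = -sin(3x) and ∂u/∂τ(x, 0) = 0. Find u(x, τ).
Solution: Separating variables: u = Σ [A_n cos(ω_n τ) + B_n sin(ω_n τ)] sin(nx), ω_n = 2n. From ICs: A_3=-1.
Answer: u(x, τ) = -sin(3x)cos(6τ)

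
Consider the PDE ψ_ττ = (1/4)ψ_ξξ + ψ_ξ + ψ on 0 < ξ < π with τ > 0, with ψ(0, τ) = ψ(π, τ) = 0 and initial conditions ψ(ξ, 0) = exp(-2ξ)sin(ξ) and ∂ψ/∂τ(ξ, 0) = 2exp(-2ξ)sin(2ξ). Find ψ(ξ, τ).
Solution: Substitute ψ = exp(-2ξ)u.
Then ψ_ξ = exp(-2ξ)(u_ξ - 2u), ψ_ξξ = exp(-2ξ)(u_ξξ - 4u_ξ + 4u), ψ_ττ = exp(-2ξ)u_ττ; substituting and dividing by exp(-2ξ), the lower-order terms cancel: u_ττ = (1/4)u_ξξ (standard wave equation).
Data for u: u(ξ,0) = exp(2ξ)ψ(ξ,0) = sin(ξ); u_τ(ξ,0) = exp(2ξ)ψ_τ(ξ,0) = 2sin(2ξ). The boundary conditions carry over: u(0,τ) = u(π,τ) = 0.
Separating variables: u = Σ [A_n cos(ω_n τ) + B_n sin(ω_n τ)] sin(nξ), ω_n = n/2. From ICs (B_n = velocity coefficient / ω_n): A_1=1, B_2=2.
So u(ξ,τ) = sin(ξ)cos(τ/2) + 2sin(2ξ)sin(τ), and ψ(ξ,τ) = exp(-2ξ)u(ξ,τ).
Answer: ψ(ξ, τ) = exp(-2ξ)sin(ξ)cos(τ/2) + 2exp(-2ξ)sin(2ξ)sin(τ)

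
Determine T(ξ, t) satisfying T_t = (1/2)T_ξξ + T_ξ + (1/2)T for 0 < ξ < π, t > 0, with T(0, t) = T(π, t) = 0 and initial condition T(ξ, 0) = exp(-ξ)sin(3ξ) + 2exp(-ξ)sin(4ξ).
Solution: Substitute T = exp(-ξ)u.
Then T_ξ = exp(-ξ)(u_ξ - u), T_ξξ = exp(-ξ)(u_ξξ - 2u_ξ + u), T_t = exp(-ξ)u_t; substituting and dividing by exp(-ξ), the lower-order terms cancel: u_t = (1/2)u_ξξ (standard heat equation).
Data for u: u(ξ,0) = exp(ξ)T(ξ,0) = sin(3ξ) + 2sin(4ξ). The boundary conditions carry over: u(0,t) = u(π,t) = 0.
Separating variables: u = Σ c_n exp(-n²t/2) sin(nξ). From u(ξ,0) = sin(3ξ) + 2sin(4ξ): c_3=1, c_4=2.
So u(ξ,t) = 2exp(-8t)sin(4ξ) + exp(-9t/2)sin(3ξ), and T(ξ,t) = exp(-ξ)u(ξ,t).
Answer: T(ξ, t) = 2exp(-8t)exp(-ξ)sin(4ξ) + exp(-9t/2)exp(-ξ)sin(3ξ)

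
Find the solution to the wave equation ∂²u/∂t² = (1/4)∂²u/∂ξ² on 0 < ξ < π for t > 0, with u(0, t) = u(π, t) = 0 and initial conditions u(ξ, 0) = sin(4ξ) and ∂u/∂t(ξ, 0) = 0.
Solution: Using separation of variables u = X(ξ)T(t):
Eigenfunctions: sin(nξ), n = 1, 2, 3, ...
General solution: u(ξ, t) = Σ [A_n cos(n t/2) + B_n sin(n t/2)] sin(nξ)
From u(ξ,0) = sin(4ξ): A_4=1. From u_t(ξ,0) = 0: all B_n = 0.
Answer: u(ξ, t) = sin(4ξ)cos(2t)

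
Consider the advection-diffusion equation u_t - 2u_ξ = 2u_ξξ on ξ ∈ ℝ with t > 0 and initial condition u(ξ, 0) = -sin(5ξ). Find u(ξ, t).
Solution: Moving frame: η = ξ + 2t, σ = t, u = w(η,σ), so u_t = w_σ + 2w_η and u_ξξ = w_ηη.
Hence u_t - 2u_ξ = w_σ and the PDE becomes the heat equation w_σ = 2w_ηη on η ∈ ℝ.
Initial data: w(η,0) = u(η,0) = -sin(5η). Each mode sin(nη) decays as exp(-2n²σ) on ℝ, so w(η,σ) = Σ c_n exp(-2n²σ) sin(nη) with c_5=-1: w(η,σ) = -exp(-50σ)sin(5η).
Substituting back: u(ξ,t) = w(ξ + 2t, t).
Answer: u(ξ, t) = -exp(-50t)sin(10t + 5ξ)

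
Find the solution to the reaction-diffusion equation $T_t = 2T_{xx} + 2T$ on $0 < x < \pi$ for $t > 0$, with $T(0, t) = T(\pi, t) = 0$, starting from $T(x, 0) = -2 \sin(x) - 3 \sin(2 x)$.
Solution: Substitute $T = e^{2t}u$.
Then $T_t = e^{2t}(u_t + 2u)$, $T_{xx} = e^{2t}u_{xx}$; substituting and dividing by $e^{2t}$, the lower-order terms cancel: $u_t = 2u_{xx}$ (standard heat equation).
Data for $u$: $u(x,0) = T(x,0) = -2 \sin(x) - 3 \sin(2 x)$. The boundary conditions carry over: $u(0,t) = u(\pi,t) = 0$.
Separating variables: $u = \sum c_n e^{-2n^2t} \sin(nx)$. From $u(x,0) = -2 \sin(x) - 3 \sin(2 x)$: $c_1=-2, c_2=-3$.
So $u(x,t) = -2 e^{-2 t} \sin(x) - 3 e^{-8 t} \sin(2 x)$, and $T(x,t) = e^{2t}u(x,t)$.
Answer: $T(x, t) = -2 \sin(x) - 3 e^{-6 t} \sin(2 x)$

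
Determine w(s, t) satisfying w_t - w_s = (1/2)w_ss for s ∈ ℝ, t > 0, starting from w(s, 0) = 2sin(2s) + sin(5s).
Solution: Moving frame: η = s + t, σ = t, w = u(η,σ), so w_t = u_σ + u_η and w_ss = u_ηη.
Hence w_t - w_s = u_σ and the PDE becomes the heat equation u_σ = (1/2)u_ηη on η ∈ ℝ.
Initial data: u(η,0) = w(η,0) = 2sin(2η) + sin(5η). Each mode sin(nη) decays as exp(-n²σ/2) on ℝ, so u(η,σ) = Σ c_n exp(-n²σ/2) sin(nη) with c_2=2, c_5=1: u(η,σ) = 2exp(-2σ)sin(2η) + exp(-25σ/2)sin(5η).
Substituting back: w(s,t) = u(s + t, t).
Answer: w(s, t) = 2exp(-2t)sin(2s + 2t) + exp(-25t/2)sin(5s + 5t)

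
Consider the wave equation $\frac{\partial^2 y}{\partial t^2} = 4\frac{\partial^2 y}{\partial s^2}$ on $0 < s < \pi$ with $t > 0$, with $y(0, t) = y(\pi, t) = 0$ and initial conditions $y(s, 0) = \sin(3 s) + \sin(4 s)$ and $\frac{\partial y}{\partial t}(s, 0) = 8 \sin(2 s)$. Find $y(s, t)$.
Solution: Using separation of variables $y = X(s)T(t)$:
Eigenfunctions: $\sin(ns)$, $n = 1, 2, 3, \ldots$
General solution: $y(s, t) = \sum [A_n \cos(2n t) + B_n \sin(2n t)] \sin(ns)$
From $y(s,0) = \sin(3 s) + \sin(4 s)$: $A_3=1, A_4=1$. From $y_t(s,0) = 8 \sin(2 s)$, using $y_t(s,0) = \sum \omega_n B_n \sin(ns)$ with $\omega_n = 2n$: $B_2 = 8/4 = 2$.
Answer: $y(s, t) = 2 \sin(2 s) \sin(4 t) + \sin(3 s) \cos(6 t) + \sin(4 s) \cos(8 t)$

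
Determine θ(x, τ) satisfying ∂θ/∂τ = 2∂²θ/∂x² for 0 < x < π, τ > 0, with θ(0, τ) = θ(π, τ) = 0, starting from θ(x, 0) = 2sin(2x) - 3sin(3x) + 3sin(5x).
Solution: Separating variables: θ = Σ c_n exp(-2n²τ) sin(nx). From θ(x,0) = 2sin(2x) - 3sin(3x) + 3sin(5x): c_2=2, c_3=-3, c_5=3.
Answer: θ(x, τ) = 2exp(-8τ)sin(2x) - 3exp(-18τ)sin(3x) + 3exp(-50τ)sin(5x)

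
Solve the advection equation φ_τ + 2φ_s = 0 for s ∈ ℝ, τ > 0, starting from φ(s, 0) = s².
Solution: By method of characteristics (waves move right with speed 2):
Along characteristics s - 2τ = const, φ is constant, so φ(s,τ) = f(s - 2τ) with f = φ(·, 0).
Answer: φ(s, τ) = s² - 4sτ + 4τ²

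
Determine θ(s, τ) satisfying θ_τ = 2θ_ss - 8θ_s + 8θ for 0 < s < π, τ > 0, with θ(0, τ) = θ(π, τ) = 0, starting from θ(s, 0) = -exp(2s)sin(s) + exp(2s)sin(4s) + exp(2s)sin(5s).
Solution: Substitute θ = exp(2s)u.
Then θ_s = exp(2s)(u_s + 2u), θ_ss = exp(2s)(u_ss + 4u_s + 4u), θ_τ = exp(2s)u_τ; substituting and dividing by exp(2s), the lower-order terms cancel: u_τ = 2u_ss (standard heat equation).
Data for u: u(s,0) = exp(-2s)θ(s,0) = -sin(s) + sin(4s) + sin(5s). The boundary conditions carry over: u(0,τ) = u(π,τ) = 0.
Separating variables: u = Σ c_n exp(-2n²τ) sin(ns). From u(s,0) = -sin(s) + sin(4s) + sin(5s): c_1=-1, c_4=1, c_5=1.
So u(s,τ) = -exp(-2τ)sin(s) + exp(-32τ)sin(4s) + exp(-50τ)sin(5s), and θ(s,τ) = exp(2s)u(s,τ).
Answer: θ(s, τ) = -exp(2s)exp(-2τ)sin(s) + exp(2s)exp(-32τ)sin(4s) + exp(2s)exp(-50τ)sin(5s)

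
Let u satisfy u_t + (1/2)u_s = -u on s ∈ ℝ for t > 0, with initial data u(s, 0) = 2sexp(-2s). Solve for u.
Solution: Substitute u = exp(-2s)w, i.e. w = exp(2s)u.
By the product rule, u_s = exp(-2s)(w_s - 2w), u_t = exp(-2s)w_t.
Substituting into the PDE and dividing by exp(-2s): w_t + (1/2)(w_s - 2w) = -w.
The lower-order terms cancel, leaving the standard advection equation w_t + (1/2)w_s = 0.
Initial data for w: w(s,0) = exp(2s)u(s,0) = 2s.
Solve for w:
  By method of characteristics (waves move right with speed 1/2):
  Along characteristics s - (1/2)t = const, w is constant, so w(s,t) = f(s - (1/2)t) with f = w(·, 0).
Hence w(s,t) = 2s - t.
Transform back: u(s,t) = exp(-2s)w(s,t).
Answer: u(s, t) = 2sexp(-2s) - texp(-2s)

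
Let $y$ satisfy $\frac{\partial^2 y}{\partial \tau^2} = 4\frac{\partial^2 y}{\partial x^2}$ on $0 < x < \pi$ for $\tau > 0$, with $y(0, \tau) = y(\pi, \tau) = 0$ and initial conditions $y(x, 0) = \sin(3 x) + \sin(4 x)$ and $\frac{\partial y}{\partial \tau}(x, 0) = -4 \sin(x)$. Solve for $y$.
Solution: Using separation of variables $y = X(x)T(\tau)$:
Eigenfunctions: $\sin(nx)$, $n = 1, 2, 3, \ldots$
General solution: $y(x, \tau) = \sum [A_n \cos(2n \tau) + B_n \sin(2n \tau)] \sin(nx)$
From $y(x,0) = \sin(3 x) + \sin(4 x)$: $A_3=1, A_4=1$. From $y_{\tau}(x,0) = -4 \sin(x)$, using $y_{\tau}(x,0) = \sum \omega_n B_n \sin(nx)$ with $\omega_n = 2n$: $B_1 = (-4)/2 = -2$.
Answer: $y(x, \tau) = -2 \sin(2 \tau) \sin(x) + \sin(3 x) \cos(6 \tau) + \sin(4 x) \cos(8 \tau)$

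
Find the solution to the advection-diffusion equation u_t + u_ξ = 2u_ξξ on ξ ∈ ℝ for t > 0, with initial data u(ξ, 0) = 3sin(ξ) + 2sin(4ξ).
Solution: Moving frame: η = ξ - t, σ = t, u = w(η,σ), so u_t = w_σ - w_η and u_ξξ = w_ηη.
Hence u_t + u_ξ = w_σ and the PDE becomes the heat equation w_σ = 2w_ηη on η ∈ ℝ.
Initial data: w(η,0) = u(η,0) = 3sin(η) + 2sin(4η). Each mode sin(nη) decays as exp(-2n²σ) on ℝ, so w(η,σ) = Σ c_n exp(-2n²σ) sin(nη) with c_1=3, c_4=2: w(η,σ) = 3exp(-2σ)sin(η) + 2exp(-32σ)sin(4η).
Substituting back: u(ξ,t) = w(ξ - t, t).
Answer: u(ξ, t) = -3exp(-2t)sin(t - ξ) - 2exp(-32t)sin(4t - 4ξ)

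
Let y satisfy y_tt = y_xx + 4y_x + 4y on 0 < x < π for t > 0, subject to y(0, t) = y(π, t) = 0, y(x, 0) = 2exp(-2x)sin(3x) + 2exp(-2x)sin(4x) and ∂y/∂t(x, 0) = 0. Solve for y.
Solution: Substitute y = exp(-2x)u, i.e. u = exp(2x)y.
By the product rule, y_x = exp(-2x)(u_x - 2u), y_xx = exp(-2x)(u_xx - 4u_x + 4u), y_tt = exp(-2x)u_tt.
Substituting into the PDE and dividing by exp(-2x): u_tt = (u_xx - 4u_x + 4u) + 4(u_x - 2u) + 4u.
The lower-order terms cancel, leaving the standard wave equation u_tt = u_xx.
Initial data for u: u(x,0) = exp(2x)y(x,0) = 2sin(3x) + 2sin(4x); u_t(x,0) = exp(2x)y_t(x,0) = 0. The boundary conditions carry over: u(0,t) = u(π,t) = 0.
Solve for u:
  Using separation of variables u = X(x)T(t):
  Eigenfunctions: sin(nx), n = 1, 2, 3, ...
  General solution: u(x, t) = Σ [A_n cos(n t) + B_n sin(n t)] sin(nx)
  From u(x,0) = 2sin(3x) + 2sin(4x): A_3=2, A_4=2. From u_t(x,0) = 0: all B_n = 0.
Hence u(x,t) = 2sin(3x)cos(3t) + 2sin(4x)cos(4t).
Transform back: y(x,t) = exp(-2x)u(x,t).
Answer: y(x, t) = 2exp(-2x)sin(3x)cos(3t) + 2exp(-2x)sin(4x)cos(4t)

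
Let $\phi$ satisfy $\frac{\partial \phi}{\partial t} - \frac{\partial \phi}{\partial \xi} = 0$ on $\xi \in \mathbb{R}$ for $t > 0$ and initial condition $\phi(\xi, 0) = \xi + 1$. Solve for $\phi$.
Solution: By method of characteristics (waves move left with speed 1):
Along characteristics $\xi + t =$ const, $\phi$ is constant, so $\phi(\xi,t) = f(\xi + t)$ with $f = \phi( \cdot , 0)$.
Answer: $\phi(\xi, t) = \xi + t + 1$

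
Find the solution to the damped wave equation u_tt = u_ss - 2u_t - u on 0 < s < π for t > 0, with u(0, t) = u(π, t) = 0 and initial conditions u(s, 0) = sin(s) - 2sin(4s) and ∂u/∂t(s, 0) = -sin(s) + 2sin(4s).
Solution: Substitute u = exp(-t)w, i.e. w = exp(t)u.
By the product rule, u_t = exp(-t)(w_t - w), u_tt = exp(-t)(w_tt - 2w_t + w), u_ss = exp(-t)w_ss.
Substituting into the PDE and dividing by exp(-t): w_tt - 2w_t + w = w_ss - 2(w_t - w) - w.
The lower-order terms cancel, leaving the standard wave equation w_tt = w_ss.
Initial data for w: w(s,0) = u(s,0) = sin(s) - 2sin(4s); w_t(s,0) = u_t(s,0) + u(s,0) = 0. The boundary conditions carry over: w(0,t) = w(π,t) = 0.
Solve for w:
  Using separation of variables w = X(s)T(t):
  Eigenfunctions: sin(ns), n = 1, 2, 3, ...
  General solution: w(s, t) = Σ [A_n cos(n t) + B_n sin(n t)] sin(ns)
  From w(s,0) = sin(s) - 2sin(4s): A_1=1, A_4=-2. From w_t(s,0) = 0: all B_n = 0.
Hence w(s,t) = sin(s)cos(t) - 2sin(4s)cos(4t).
Transform back: u(s,t) = exp(-t)w(s,t).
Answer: u(s, t) = exp(-t)sin(s)cos(t) - 2exp(-t)sin(4s)cos(4t)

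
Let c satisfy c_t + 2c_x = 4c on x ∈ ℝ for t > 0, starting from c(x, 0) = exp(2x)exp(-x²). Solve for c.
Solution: Substitute c = exp(2x)u, i.e. u = exp(-2x)c.
By the product rule, c_x = exp(2x)(u_x + 2u), c_t = exp(2x)u_t.
Substituting into the PDE and dividing by exp(2x): u_t + 2(u_x + 2u) = 4u.
The lower-order terms cancel, leaving the standard advection equation u_t + 2u_x = 0.
Initial data for u: u(x,0) = exp(-2x)c(x,0) = exp(-x²).
Solve for u:
  By method of characteristics (waves move right with speed 2):
  Along characteristics x - 2t = const, u is constant, so u(x,t) = f(x - 2t) with f = u(·, 0).
Hence u(x,t) = exp(-(-2t + x)²).
Transform back: c(x,t) = exp(2x)u(x,t).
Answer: c(x, t) = exp(2x)exp(-(-2t + x)²)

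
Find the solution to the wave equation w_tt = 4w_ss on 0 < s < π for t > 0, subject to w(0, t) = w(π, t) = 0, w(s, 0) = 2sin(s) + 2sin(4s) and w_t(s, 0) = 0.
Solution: Separating variables: w = Σ [A_n cos(ω_n t) + B_n sin(ω_n t)] sin(ns), ω_n = 2n. From ICs: A_1=2, A_4=2.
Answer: w(s, t) = 2sin(s)cos(2t) + 2sin(4s)cos(8t)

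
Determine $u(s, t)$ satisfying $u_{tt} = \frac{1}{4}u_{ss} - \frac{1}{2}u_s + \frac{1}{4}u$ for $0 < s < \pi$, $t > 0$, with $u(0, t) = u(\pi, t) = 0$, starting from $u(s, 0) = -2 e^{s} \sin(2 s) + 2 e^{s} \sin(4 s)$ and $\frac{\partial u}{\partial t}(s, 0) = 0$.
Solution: Substitute $u = e^{s}w$, i.e. $w = e^{-s}u$.
By the product rule, $u_s = e^{s}(w_s + w)$, $u_{ss} = e^{s}(w_{ss} + 2w_s + w)$, $u_{tt} = e^{s}w_{tt}$.
Substituting into the PDE and dividing by $e^{s}$: $w_{tt} = \frac{1}{4}(w_{ss} + 2w_s + w) - \frac{1}{2}(w_s + w) + \frac{1}{4}w$.
The lower-order terms cancel, leaving the standard wave equation $w_{tt} = \frac{1}{4}w_{ss}$.
Initial data for $w$: $w(s,0) = e^{-s}u(s,0) = -2 \sin(2 s) + 2 \sin(4 s)$; $w_t(s,0) = e^{-s}u_t(s,0) = 0$. The boundary conditions carry over: $w(0,t) = w(\pi,t) = 0$.
Solve for $w$:
  Using separation of variables $w = X(s)T(t)$:
  Eigenfunctions: $\sin(ns)$, $n = 1, 2, 3, \ldots$
  General solution: $w(s, t) = \sum [A_n \cos(n t/2) + B_n \sin(n t/2)] \sin(ns)$
  From $w(s,0) = -2 \sin(2 s) + 2 \sin(4 s)$: $A_2=-2, A_4=2$. From $w_t(s,0) = 0$: all $B_n = 0$.
Hence $w(s,t) = -2 \sin(2 s) \cos(t) + 2 \sin(4 s) \cos(2 t)$.
Transform back: $u(s,t) = e^{s}w(s,t)$.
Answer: $u(s, t) = -2 e^{s} \sin(2 s) \cos(t) + 2 e^{s} \sin(4 s) \cos(2 t)$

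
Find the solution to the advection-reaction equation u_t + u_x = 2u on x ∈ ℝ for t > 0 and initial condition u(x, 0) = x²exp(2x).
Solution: Substitute u = exp(2x)w, i.e. w = exp(-2x)u.
By the product rule, u_x = exp(2x)(w_x + 2w), u_t = exp(2x)w_t.
Substituting into the PDE and dividing by exp(2x): w_t + (w_x + 2w) = 2w.
The lower-order terms cancel, leaving the standard advection equation w_t + w_x = 0.
Initial data for w: w(x,0) = exp(-2x)u(x,0) = x².
Solve for w:
  By method of characteristics (waves move right with speed 1):
  Along characteristics x - t = const, w is constant, so w(x,t) = f(x - t) with f = w(·, 0).
Hence w(x,t) = t² - 2tx + x².
Transform back: u(x,t) = exp(2x)w(x,t).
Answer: u(x, t) = t²exp(2x) - 2txexp(2x) + x²exp(2x)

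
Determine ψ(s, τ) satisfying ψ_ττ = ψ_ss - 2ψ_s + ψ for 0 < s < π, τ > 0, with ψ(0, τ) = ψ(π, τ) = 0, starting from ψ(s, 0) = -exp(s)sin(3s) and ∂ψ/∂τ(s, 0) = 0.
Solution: Substitute ψ = exp(s)u, i.e. u = exp(-s)ψ.
By the product rule, ψ_s = exp(s)(u_s + u), ψ_ss = exp(s)(u_ss + 2u_s + u), ψ_ττ = exp(s)u_ττ.
Substituting into the PDE and dividing by exp(s): u_ττ = (u_ss + 2u_s + u) - 2(u_s + u) + u.
The lower-order terms cancel, leaving the standard wave equation u_ττ = u_ss.
Initial data for u: u(s,0) = exp(-s)ψ(s,0) = -sin(3s); u_τ(s,0) = exp(-s)ψ_τ(s,0) = 0. The boundary conditions carry over: u(0,τ) = u(π,τ) = 0.
Solve for u:
  Using separation of variables u = X(s)T(τ):
  Eigenfunctions: sin(ns), n = 1, 2, 3, ...
  General solution: u(s, τ) = Σ [A_n cos(n τ) + B_n sin(n τ)] sin(ns)
  From u(s,0) = -sin(3s): A_3=-1. From u_τ(s,0) = 0: all B_n = 0.
Hence u(s,τ) = -sin(3s)cos(3τ).
Transform back: ψ(s,τ) = exp(s)u(s,τ).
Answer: ψ(s, τ) = -exp(s)sin(3s)cos(3τ)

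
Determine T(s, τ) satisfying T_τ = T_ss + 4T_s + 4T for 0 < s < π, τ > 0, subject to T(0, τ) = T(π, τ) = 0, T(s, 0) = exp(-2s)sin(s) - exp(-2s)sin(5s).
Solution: Substitute T = exp(-2s)u, i.e. u = exp(2s)T.
By the product rule, T_s = exp(-2s)(u_s - 2u), T_ss = exp(-2s)(u_ss - 4u_s + 4u), T_τ = exp(-2s)u_τ.
Substituting into the PDE and dividing by exp(-2s): u_τ = (u_ss - 4u_s + 4u) + 4(u_s - 2u) + 4u.
The lower-order terms cancel, leaving the standard heat equation u_τ = u_ss.
Initial data for u: u(s,0) = exp(2s)T(s,0) = sin(s) - sin(5s). The boundary conditions carry over: u(0,τ) = u(π,τ) = 0.
Solve for u:
  Using separation of variables u = X(s)G(τ):
  Eigenfunctions: sin(ns), n = 1, 2, 3, ...
  General solution: u(s, τ) = Σ c_n sin(ns) exp(-n² τ)
  Matching u(s,0) = sin(s) - sin(5s) term by term: c_1=1, c_5=-1.
Hence u(s,τ) = exp(-τ)sin(s) - exp(-25τ)sin(5s).
Transform back: T(s,τ) = exp(-2s)u(s,τ).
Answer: T(s, τ) = exp(-2s)exp(-τ)sin(s) - exp(-2s)exp(-25τ)sin(5s)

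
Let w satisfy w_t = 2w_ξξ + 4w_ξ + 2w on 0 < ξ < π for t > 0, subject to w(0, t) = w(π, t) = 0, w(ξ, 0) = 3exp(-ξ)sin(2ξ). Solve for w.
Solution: Substitute w = exp(-ξ)u, i.e. u = exp(ξ)w.
By the product rule, w_ξ = exp(-ξ)(u_ξ - u), w_ξξ = exp(-ξ)(u_ξξ - 2u_ξ + u), w_t = exp(-ξ)u_t.
Substituting into the PDE and dividing by exp(-ξ): u_t = 2(u_ξξ - 2u_ξ + u) + 4(u_ξ - u) + 2u.
The lower-order terms cancel, leaving the standard heat equation u_t = 2u_ξξ.
Initial data for u: u(ξ,0) = exp(ξ)w(ξ,0) = 3sin(2ξ). The boundary conditions carry over: u(0,t) = u(π,t) = 0.
Solve for u:
  Using separation of variables u = X(ξ)T(t):
  Eigenfunctions: sin(nξ), n = 1, 2, 3, ...
  General solution: u(ξ, t) = Σ c_n sin(nξ) exp(-2n² t)
  Matching u(ξ,0) = 3sin(2ξ) term by term: c_2=3.
Hence u(ξ,t) = 3exp(-8t)sin(2ξ).
Transform back: w(ξ,t) = exp(-ξ)u(ξ,t).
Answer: w(ξ, t) = 3exp(-8t)exp(-ξ)sin(2ξ)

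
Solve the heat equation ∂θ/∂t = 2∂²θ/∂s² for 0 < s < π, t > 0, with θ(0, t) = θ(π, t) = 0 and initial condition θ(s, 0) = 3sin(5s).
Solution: Using separation of variables θ = X(s)G(t):
Eigenfunctions: sin(ns), n = 1, 2, 3, ...
General solution: θ(s, t) = Σ c_n sin(ns) exp(-2n² t)
Matching θ(s,0) = 3sin(5s) term by term: c_5=3.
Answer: θ(s, t) = 3exp(-50t)sin(5s)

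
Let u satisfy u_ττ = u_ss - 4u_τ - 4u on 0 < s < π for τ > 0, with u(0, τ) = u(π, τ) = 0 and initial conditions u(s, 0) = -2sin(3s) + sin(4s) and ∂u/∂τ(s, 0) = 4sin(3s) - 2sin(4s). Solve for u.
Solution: Substitute u = exp(-2τ)w, i.e. w = exp(2τ)u.
By the product rule, u_τ = exp(-2τ)(w_τ - 2w), u_ττ = exp(-2τ)(w_ττ - 4w_τ + 4w), u_ss = exp(-2τ)w_ss.
Substituting into the PDE and dividing by exp(-2τ): w_ττ - 4w_τ + 4w = w_ss - 4(w_τ - 2w) - 4w.
The lower-order terms cancel, leaving the standard wave equation w_ττ = w_ss.
Initial data for w: w(s,0) = u(s,0) = -2sin(3s) + sin(4s); w_τ(s,0) = u_τ(s,0) + 2u(s,0) = 0. The boundary conditions carry over: w(0,τ) = w(π,τ) = 0.
Solve for w:
  Using separation of variables w = X(s)T(τ):
  Eigenfunctions: sin(ns), n = 1, 2, 3, ...
  General solution: w(s, τ) = Σ [A_n cos(n τ) + B_n sin(n τ)] sin(ns)
  From w(s,0) = -2sin(3s) + sin(4s): A_3=-2, A_4=1. From w_τ(s,0) = 0: all B_n = 0.
Hence w(s,τ) = -2sin(3s)cos(3τ) + sin(4s)cos(4τ).
Transform back: u(s,τ) = exp(-2τ)w(s,τ).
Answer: u(s, τ) = -2exp(-2τ)sin(3s)cos(3τ) + exp(-2τ)sin(4s)cos(4τ)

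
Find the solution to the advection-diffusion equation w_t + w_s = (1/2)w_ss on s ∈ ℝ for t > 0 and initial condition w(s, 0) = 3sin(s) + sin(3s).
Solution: Moving frame: η = s - t, σ = t, w = u(η,σ), so w_t = u_σ - u_η and w_ss = u_ηη.
Hence w_t + w_s = u_σ and the PDE becomes the heat equation u_σ = (1/2)u_ηη on η ∈ ℝ.
Initial data: u(η,0) = w(η,0) = 3sin(η) + sin(3η). Each mode sin(nη) decays as exp(-n²σ/2) on ℝ, so u(η,σ) = Σ c_n exp(-n²σ/2) sin(nη) with c_1=3, c_3=1: u(η,σ) = 3exp(-σ/2)sin(η) + exp(-9σ/2)sin(3η).
Substituting back: w(s,t) = u(s - t, t).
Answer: w(s, t) = 3exp(-t/2)sin(s - t) + exp(-9t/2)sin(3s - 3t)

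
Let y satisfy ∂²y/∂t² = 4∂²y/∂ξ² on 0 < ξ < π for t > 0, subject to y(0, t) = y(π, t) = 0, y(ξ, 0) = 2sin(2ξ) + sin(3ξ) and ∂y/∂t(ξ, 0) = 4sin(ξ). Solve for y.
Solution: Separating variables: y = Σ [A_n cos(ω_n t) + B_n sin(ω_n t)] sin(nξ), ω_n = 2n. From ICs (B_n = velocity coefficient / ω_n): A_2=2, A_3=1, B_1=2.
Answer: y(ξ, t) = 2sin(2t)sin(ξ) + 2sin(2ξ)cos(4t) + sin(3ξ)cos(6t)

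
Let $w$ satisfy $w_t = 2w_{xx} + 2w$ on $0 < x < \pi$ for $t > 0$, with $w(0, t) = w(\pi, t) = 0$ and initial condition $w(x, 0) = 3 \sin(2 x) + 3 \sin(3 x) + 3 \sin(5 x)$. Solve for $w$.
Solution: Substitute $w = e^{2t}u$.
Then $w_t = e^{2t}(u_t + 2u)$, $w_{xx} = e^{2t}u_{xx}$; substituting and dividing by $e^{2t}$, the lower-order terms cancel: $u_t = 2u_{xx}$ (standard heat equation).
Data for $u$: $u(x,0) = w(x,0) = 3 \sin(2 x) + 3 \sin(3 x) + 3 \sin(5 x)$. The boundary conditions carry over: $u(0,t) = u(\pi,t) = 0$.
Separating variables: $u = \sum c_n e^{-2n^2t} \sin(nx)$. From $u(x,0) = 3 \sin(2 x) + 3 \sin(3 x) + 3 \sin(5 x)$: $c_2=3, c_3=3, c_5=3$.
So $u(x,t) = 3 e^{-8 t} \sin(2 x) + 3 e^{-18 t} \sin(3 x) + 3 e^{-50 t} \sin(5 x)$, and $w(x,t) = e^{2t}u(x,t)$.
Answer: $w(x, t) = 3 e^{-6 t} \sin(2 x) + 3 e^{-16 t} \sin(3 x) + 3 e^{-48 t} \sin(5 x)$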